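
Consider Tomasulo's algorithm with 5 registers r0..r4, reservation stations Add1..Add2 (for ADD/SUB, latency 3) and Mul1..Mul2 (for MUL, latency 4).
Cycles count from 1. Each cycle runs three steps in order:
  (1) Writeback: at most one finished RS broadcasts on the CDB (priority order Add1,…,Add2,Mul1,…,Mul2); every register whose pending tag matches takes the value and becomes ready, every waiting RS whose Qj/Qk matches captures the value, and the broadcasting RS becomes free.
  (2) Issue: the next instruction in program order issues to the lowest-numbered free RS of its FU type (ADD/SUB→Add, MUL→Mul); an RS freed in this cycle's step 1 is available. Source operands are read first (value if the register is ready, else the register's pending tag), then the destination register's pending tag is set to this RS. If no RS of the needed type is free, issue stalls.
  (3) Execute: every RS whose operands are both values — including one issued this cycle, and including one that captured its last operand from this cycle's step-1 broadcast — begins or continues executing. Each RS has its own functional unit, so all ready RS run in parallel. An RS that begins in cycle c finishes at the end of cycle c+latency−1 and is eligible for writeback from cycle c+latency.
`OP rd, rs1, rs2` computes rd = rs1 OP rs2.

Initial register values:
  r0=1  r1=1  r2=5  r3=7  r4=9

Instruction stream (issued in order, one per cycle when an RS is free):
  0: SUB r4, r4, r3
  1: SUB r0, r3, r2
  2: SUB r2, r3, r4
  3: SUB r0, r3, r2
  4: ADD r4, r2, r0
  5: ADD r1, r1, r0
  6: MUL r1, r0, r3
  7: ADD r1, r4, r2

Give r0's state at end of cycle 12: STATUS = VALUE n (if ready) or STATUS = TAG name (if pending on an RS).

STATUS = VALUE 2

c1: issue SUB r4<-Add1 | r0:1,r1:1,r2:5,r3:7,r4:Add1
c2: issue SUB r0<-Add2 | r0:Add2,r1:1,r2:5,r3:7,r4:Add1
c3: stall | r0:Add2,r1:1,r2:5,r3:7,r4:Add1
c4: CDB Add1=2; issue SUB r2<-Add1 | r0:Add2,r1:1,r2:Add1,r3:7,r4:2
c5: CDB Add2=2; issue SUB r0<-Add2 | r0:Add2,r1:1,r2:Add1,r3:7,r4:2
c6: stall | r0:Add2,r1:1,r2:Add1,r3:7,r4:2
c7: CDB Add1=5; issue ADD r4<-Add1 | r0:Add2,r1:1,r2:5,r3:7,r4:Add1
c8: stall | r0:Add2,r1:1,r2:5,r3:7,r4:Add1
c9: stall | r0:Add2,r1:1,r2:5,r3:7,r4:Add1
c10: CDB Add2=2; issue ADD r1<-Add2 | r0:2,r1:Add2,r2:5,r3:7,r4:Add1
c11: issue MUL r1<-Mul1 | r0:2,r1:Mul1,r2:5,r3:7,r4:Add1
c12: stall | r0:2,r1:Mul1,r2:5,r3:7,r4:Add1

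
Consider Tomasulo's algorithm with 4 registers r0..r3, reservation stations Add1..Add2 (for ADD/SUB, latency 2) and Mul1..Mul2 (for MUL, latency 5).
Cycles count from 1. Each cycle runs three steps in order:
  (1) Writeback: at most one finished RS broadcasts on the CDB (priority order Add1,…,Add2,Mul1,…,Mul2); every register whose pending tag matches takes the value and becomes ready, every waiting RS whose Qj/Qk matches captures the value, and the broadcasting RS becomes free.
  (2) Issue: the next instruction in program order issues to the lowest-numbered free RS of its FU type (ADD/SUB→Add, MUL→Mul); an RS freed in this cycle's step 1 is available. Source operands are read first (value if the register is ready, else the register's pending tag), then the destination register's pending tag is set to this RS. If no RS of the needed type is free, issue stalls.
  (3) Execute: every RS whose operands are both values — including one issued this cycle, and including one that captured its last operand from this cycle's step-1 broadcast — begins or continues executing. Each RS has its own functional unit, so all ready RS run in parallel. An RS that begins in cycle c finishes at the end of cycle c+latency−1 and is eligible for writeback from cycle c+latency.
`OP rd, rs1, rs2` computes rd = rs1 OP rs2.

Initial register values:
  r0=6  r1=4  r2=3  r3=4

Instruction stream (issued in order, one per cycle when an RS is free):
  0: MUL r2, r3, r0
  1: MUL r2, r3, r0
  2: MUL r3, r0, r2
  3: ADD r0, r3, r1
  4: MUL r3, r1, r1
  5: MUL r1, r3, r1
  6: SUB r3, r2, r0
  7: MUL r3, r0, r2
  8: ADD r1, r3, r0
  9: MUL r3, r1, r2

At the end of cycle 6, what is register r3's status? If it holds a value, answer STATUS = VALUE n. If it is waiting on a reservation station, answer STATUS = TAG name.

c1: issue MUL r2<-Mul1 | r0:6,r1:4,r2:Mul1,r3:4
c2: issue MUL r2<-Mul2 | r0:6,r1:4,r2:Mul2,r3:4
c3: stall | r0:6,r1:4,r2:Mul2,r3:4
c4: stall | r0:6,r1:4,r2:Mul2,r3:4
c5: stall | r0:6,r1:4,r2:Mul2,r3:4
c6: CDB Mul1=24; issue MUL r3<-Mul1 | r0:6,r1:4,r2:Mul2,r3:Mul1

STATUS = TAG Mul1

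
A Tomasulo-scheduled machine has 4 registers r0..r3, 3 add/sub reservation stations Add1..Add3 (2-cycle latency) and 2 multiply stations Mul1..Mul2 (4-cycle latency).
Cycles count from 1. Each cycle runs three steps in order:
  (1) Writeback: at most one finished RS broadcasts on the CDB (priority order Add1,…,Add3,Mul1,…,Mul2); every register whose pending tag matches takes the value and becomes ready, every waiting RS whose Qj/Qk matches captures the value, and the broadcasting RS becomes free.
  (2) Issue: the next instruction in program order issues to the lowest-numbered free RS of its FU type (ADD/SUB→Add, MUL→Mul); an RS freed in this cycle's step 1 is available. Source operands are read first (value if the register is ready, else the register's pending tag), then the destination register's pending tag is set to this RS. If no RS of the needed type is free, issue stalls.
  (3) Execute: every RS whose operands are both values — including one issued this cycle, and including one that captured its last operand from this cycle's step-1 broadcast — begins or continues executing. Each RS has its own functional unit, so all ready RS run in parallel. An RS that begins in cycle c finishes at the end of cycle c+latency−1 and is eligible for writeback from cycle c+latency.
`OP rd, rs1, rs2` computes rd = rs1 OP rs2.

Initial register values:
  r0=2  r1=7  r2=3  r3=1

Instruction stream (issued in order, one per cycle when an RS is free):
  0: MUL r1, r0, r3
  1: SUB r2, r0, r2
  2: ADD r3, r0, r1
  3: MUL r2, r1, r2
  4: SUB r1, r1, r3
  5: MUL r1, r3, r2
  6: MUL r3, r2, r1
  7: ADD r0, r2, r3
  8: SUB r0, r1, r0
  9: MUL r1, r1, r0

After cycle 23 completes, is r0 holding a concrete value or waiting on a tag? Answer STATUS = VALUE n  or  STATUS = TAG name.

c1: issue MUL r1<-Mul1 | r0:2,r1:Mul1,r2:3,r3:1
c2: issue SUB r2<-Add1 | r0:2,r1:Mul1,r2:Add1,r3:1
c3: issue ADD r3<-Add2 | r0:2,r1:Mul1,r2:Add1,r3:Add2
c4: CDB Add1=-1; issue MUL r2<-Mul2 | r0:2,r1:Mul1,r2:Mul2,r3:Add2
c5: CDB Mul1=2; issue SUB r1<-Add1 | r0:2,r1:Add1,r2:Mul2,r3:Add2
c6: issue MUL r1<-Mul1 | r0:2,r1:Mul1,r2:Mul2,r3:Add2
c7: CDB Add2=4; stall | r0:2,r1:Mul1,r2:Mul2,r3:4
c8: stall | r0:2,r1:Mul1,r2:Mul2,r3:4
c9: CDB Add1=-2; stall | r0:2,r1:Mul1,r2:Mul2,r3:4
c10: CDB Mul2=-2; issue MUL r3<-Mul2 | r0:2,r1:Mul1,r2:-2,r3:Mul2
c11: issue ADD r0<-Add1 | r0:Add1,r1:Mul1,r2:-2,r3:Mul2
c12: issue SUB r0<-Add2 | r0:Add2,r1:Mul1,r2:-2,r3:Mul2
c13: stall | r0:Add2,r1:Mul1,r2:-2,r3:Mul2
c14: CDB Mul1=-8; issue MUL r1<-Mul1 | r0:Add2,r1:Mul1,r2:-2,r3:Mul2
c15: - | r0:Add2,r1:Mul1,r2:-2,r3:Mul2
c16: - | r0:Add2,r1:Mul1,r2:-2,r3:Mul2
c17: - | r0:Add2,r1:Mul1,r2:-2,r3:Mul2
c18: CDB Mul2=16 | r0:Add2,r1:Mul1,r2:-2,r3:16
c19: - | r0:Add2,r1:Mul1,r2:-2,r3:16
c20: CDB Add1=14 | r0:Add2,r1:Mul1,r2:-2,r3:16
c21: - | r0:Add2,r1:Mul1,r2:-2,r3:16
c22: CDB Add2=-22 | r0:-22,r1:Mul1,r2:-2,r3:16
c23: - | r0:-22,r1:Mul1,r2:-2,r3:16

STATUS = VALUE -22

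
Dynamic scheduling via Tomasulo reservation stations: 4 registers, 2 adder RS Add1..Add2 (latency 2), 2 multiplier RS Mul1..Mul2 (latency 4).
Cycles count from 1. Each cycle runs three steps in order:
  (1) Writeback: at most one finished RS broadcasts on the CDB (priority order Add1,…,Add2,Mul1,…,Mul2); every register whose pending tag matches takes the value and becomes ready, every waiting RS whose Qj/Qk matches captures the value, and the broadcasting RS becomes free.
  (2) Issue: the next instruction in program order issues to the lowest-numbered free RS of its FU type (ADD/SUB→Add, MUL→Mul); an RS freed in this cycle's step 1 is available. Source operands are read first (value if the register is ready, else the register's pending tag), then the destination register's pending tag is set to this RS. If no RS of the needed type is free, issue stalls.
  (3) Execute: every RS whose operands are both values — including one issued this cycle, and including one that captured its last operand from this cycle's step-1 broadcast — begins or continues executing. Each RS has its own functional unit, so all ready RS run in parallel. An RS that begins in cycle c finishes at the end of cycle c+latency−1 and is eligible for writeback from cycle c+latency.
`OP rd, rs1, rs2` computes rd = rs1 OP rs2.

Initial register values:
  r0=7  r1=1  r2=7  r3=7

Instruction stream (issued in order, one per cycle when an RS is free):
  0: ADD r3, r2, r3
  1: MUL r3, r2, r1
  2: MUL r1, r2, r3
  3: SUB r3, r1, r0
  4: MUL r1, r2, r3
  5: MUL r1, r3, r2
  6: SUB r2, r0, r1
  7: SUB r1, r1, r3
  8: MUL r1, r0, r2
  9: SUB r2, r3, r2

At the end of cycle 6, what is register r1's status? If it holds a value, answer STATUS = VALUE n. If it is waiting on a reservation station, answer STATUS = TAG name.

STATUS = TAG Mul1

c1: issue ADD r3<-Add1 | r0:7,r1:1,r2:7,r3:Add1
c2: issue MUL r3<-Mul1 | r0:7,r1:1,r2:7,r3:Mul1
c3: CDB Add1=14; issue MUL r1<-Mul2 | r0:7,r1:Mul2,r2:7,r3:Mul1
c4: issue SUB r3<-Add1 | r0:7,r1:Mul2,r2:7,r3:Add1
c5: stall | r0:7,r1:Mul2,r2:7,r3:Add1
c6: CDB Mul1=7; issue MUL r1<-Mul1 | r0:7,r1:Mul1,r2:7,r3:Add1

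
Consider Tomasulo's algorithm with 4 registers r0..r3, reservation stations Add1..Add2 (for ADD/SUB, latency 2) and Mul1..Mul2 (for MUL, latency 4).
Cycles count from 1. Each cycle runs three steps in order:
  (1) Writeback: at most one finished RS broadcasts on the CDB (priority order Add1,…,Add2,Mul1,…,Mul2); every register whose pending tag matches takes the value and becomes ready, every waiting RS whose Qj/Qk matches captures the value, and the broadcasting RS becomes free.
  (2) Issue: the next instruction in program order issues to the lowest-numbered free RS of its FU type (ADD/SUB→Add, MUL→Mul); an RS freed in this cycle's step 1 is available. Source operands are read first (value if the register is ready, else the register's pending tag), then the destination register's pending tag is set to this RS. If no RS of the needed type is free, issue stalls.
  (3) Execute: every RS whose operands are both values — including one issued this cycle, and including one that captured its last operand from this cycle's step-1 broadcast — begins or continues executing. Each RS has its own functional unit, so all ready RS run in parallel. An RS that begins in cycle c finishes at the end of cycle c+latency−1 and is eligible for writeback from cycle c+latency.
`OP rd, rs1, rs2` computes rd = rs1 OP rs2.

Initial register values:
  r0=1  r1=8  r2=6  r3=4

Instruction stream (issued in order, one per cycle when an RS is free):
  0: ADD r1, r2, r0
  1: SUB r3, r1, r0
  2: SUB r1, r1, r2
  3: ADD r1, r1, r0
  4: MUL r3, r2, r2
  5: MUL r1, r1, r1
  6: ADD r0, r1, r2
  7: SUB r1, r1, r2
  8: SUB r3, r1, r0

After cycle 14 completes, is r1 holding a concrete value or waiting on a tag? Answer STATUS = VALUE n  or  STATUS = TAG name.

STATUS = VALUE -2

  c1: issue ADD r1<-Add1  regs: r0:1,r1:Add1,r2:6,r3:4
  c2: issue SUB r3<-Add2  regs: r0:1,r1:Add1,r2:6,r3:Add2
  c3: CDB Add1=7; issue SUB r1<-Add1  regs: r0:1,r1:Add1,r2:6,r3:Add2
  c4: stall  regs: r0:1,r1:Add1,r2:6,r3:Add2
  c5: CDB Add1=1; issue ADD r1<-Add1  regs: r0:1,r1:Add1,r2:6,r3:Add2
  c6: CDB Add2=6; issue MUL r3<-Mul1  regs: r0:1,r1:Add1,r2:6,r3:Mul1
  c7: CDB Add1=2; issue MUL r1<-Mul2  regs: r0:1,r1:Mul2,r2:6,r3:Mul1
  c8: issue ADD r0<-Add1  regs: r0:Add1,r1:Mul2,r2:6,r3:Mul1
  c9: issue SUB r1<-Add2  regs: r0:Add1,r1:Add2,r2:6,r3:Mul1
  c10: CDB Mul1=36; stall  regs: r0:Add1,r1:Add2,r2:6,r3:36
  c11: CDB Mul2=4; stall  regs: r0:Add1,r1:Add2,r2:6,r3:36
  c12: stall  regs: r0:Add1,r1:Add2,r2:6,r3:36
  c13: CDB Add1=10; issue SUB r3<-Add1  regs: r0:10,r1:Add2,r2:6,r3:Add1
  c14: CDB Add2=-2  regs: r0:10,r1:-2,r2:6,r3:Add1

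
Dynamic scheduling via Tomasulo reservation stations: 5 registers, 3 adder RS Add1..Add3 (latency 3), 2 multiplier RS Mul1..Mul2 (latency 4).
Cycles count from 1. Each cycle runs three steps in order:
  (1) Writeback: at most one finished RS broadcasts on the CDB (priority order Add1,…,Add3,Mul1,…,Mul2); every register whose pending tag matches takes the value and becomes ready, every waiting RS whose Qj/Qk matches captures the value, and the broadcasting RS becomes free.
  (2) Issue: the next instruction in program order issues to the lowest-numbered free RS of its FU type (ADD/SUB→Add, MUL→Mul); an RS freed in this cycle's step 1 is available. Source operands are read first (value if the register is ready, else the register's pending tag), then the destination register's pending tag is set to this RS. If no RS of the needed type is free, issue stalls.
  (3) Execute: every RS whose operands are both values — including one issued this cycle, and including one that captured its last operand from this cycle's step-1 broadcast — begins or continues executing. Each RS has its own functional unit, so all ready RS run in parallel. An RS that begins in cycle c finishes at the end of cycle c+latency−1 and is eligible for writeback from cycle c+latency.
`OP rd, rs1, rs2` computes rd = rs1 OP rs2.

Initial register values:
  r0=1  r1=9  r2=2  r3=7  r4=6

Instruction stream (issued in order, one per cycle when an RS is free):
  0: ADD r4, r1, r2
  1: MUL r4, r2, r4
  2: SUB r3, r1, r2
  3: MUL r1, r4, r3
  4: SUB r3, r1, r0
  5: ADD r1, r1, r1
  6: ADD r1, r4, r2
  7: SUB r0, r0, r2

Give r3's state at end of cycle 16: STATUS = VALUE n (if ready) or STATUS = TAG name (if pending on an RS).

STATUS = VALUE 153

cycle 1: issue ADD r4<-Add1 // r0:1,r1:9,r2:2,r3:7,r4:Add1
cycle 2: issue MUL r4<-Mul1 // r0:1,r1:9,r2:2,r3:7,r4:Mul1
cycle 3: issue SUB r3<-Add2 // r0:1,r1:9,r2:2,r3:Add2,r4:Mul1
cycle 4: CDB Add1=11; issue MUL r1<-Mul2 // r0:1,r1:Mul2,r2:2,r3:Add2,r4:Mul1
cycle 5: issue SUB r3<-Add1 // r0:1,r1:Mul2,r2:2,r3:Add1,r4:Mul1
cycle 6: CDB Add2=7; issue ADD r1<-Add2 // r0:1,r1:Add2,r2:2,r3:Add1,r4:Mul1
cycle 7: issue ADD r1<-Add3 // r0:1,r1:Add3,r2:2,r3:Add1,r4:Mul1
cycle 8: CDB Mul1=22; stall // r0:1,r1:Add3,r2:2,r3:Add1,r4:22
cycle 9: stall // r0:1,r1:Add3,r2:2,r3:Add1,r4:22
cycle 10: stall // r0:1,r1:Add3,r2:2,r3:Add1,r4:22
cycle 11: CDB Add3=24; issue SUB r0<-Add3 // r0:Add3,r1:24,r2:2,r3:Add1,r4:22
cycle 12: CDB Mul2=154 // r0:Add3,r1:24,r2:2,r3:Add1,r4:22
cycle 13: - // r0:Add3,r1:24,r2:2,r3:Add1,r4:22
cycle 14: CDB Add3=-1 // r0:-1,r1:24,r2:2,r3:Add1,r4:22
cycle 15: CDB Add1=153 // r0:-1,r1:24,r2:2,r3:153,r4:22
cycle 16: CDB Add2=308 // r0:-1,r1:24,r2:2,r3:153,r4:22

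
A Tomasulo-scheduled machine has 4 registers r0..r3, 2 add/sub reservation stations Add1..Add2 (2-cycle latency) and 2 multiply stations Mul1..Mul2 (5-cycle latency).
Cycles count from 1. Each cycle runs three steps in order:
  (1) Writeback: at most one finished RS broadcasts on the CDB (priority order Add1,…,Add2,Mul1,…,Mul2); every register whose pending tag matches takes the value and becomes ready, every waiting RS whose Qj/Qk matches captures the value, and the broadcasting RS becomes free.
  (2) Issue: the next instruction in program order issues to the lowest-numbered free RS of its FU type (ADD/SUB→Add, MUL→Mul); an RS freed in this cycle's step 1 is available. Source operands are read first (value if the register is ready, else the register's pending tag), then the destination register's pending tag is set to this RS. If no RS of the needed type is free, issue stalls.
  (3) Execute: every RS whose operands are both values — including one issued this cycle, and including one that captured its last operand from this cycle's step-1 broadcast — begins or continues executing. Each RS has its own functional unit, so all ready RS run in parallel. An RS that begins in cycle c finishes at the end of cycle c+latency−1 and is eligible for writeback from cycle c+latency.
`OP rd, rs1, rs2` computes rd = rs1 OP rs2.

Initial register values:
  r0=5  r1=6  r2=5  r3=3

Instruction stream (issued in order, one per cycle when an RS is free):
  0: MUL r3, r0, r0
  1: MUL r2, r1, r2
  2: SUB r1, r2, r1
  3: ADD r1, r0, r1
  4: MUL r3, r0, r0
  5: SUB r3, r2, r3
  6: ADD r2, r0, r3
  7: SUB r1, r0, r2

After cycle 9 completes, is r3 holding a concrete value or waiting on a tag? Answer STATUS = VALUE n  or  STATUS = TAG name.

cycle 1: issue MUL r3<-Mul1 // r0:5,r1:6,r2:5,r3:Mul1
cycle 2: issue MUL r2<-Mul2 // r0:5,r1:6,r2:Mul2,r3:Mul1
cycle 3: issue SUB r1<-Add1 // r0:5,r1:Add1,r2:Mul2,r3:Mul1
cycle 4: issue ADD r1<-Add2 // r0:5,r1:Add2,r2:Mul2,r3:Mul1
cycle 5: stall // r0:5,r1:Add2,r2:Mul2,r3:Mul1
cycle 6: CDB Mul1=25; issue MUL r3<-Mul1 // r0:5,r1:Add2,r2:Mul2,r3:Mul1
cycle 7: CDB Mul2=30; stall // r0:5,r1:Add2,r2:30,r3:Mul1
cycle 8: stall // r0:5,r1:Add2,r2:30,r3:Mul1
cycle 9: CDB Add1=24; issue SUB r3<-Add1 // r0:5,r1:Add2,r2:30,r3:Add1

STATUS = TAG Add1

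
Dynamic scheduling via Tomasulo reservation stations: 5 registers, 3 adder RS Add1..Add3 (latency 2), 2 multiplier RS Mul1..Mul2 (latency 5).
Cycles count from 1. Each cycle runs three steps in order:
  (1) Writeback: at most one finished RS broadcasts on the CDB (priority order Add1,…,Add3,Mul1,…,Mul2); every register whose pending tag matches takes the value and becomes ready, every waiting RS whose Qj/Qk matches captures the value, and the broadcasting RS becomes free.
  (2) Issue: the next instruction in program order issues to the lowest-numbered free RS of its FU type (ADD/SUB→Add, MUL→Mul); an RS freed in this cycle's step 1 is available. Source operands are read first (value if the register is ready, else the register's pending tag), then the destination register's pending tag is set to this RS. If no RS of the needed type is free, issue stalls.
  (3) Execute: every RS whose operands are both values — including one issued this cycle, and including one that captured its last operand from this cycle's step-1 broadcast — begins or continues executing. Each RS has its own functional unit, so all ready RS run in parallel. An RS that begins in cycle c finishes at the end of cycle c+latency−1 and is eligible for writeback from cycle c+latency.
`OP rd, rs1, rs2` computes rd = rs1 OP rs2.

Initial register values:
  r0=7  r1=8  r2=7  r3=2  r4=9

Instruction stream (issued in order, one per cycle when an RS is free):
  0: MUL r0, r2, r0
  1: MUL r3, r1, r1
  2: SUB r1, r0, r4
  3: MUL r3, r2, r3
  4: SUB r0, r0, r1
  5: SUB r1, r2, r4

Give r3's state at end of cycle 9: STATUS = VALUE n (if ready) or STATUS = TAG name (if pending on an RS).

STATUS = TAG Mul1

c1: issue MUL r0<-Mul1 | r0:Mul1,r1:8,r2:7,r3:2,r4:9
c2: issue MUL r3<-Mul2 | r0:Mul1,r1:8,r2:7,r3:Mul2,r4:9
c3: issue SUB r1<-Add1 | r0:Mul1,r1:Add1,r2:7,r3:Mul2,r4:9
c4: stall | r0:Mul1,r1:Add1,r2:7,r3:Mul2,r4:9
c5: stall | r0:Mul1,r1:Add1,r2:7,r3:Mul2,r4:9
c6: CDB Mul1=49; issue MUL r3<-Mul1 | r0:49,r1:Add1,r2:7,r3:Mul1,r4:9
c7: CDB Mul2=64; issue SUB r0<-Add2 | r0:Add2,r1:Add1,r2:7,r3:Mul1,r4:9
c8: CDB Add1=40; issue SUB r1<-Add1 | r0:Add2,r1:Add1,r2:7,r3:Mul1,r4:9
c9: - | r0:Add2,r1:Add1,r2:7,r3:Mul1,r4:9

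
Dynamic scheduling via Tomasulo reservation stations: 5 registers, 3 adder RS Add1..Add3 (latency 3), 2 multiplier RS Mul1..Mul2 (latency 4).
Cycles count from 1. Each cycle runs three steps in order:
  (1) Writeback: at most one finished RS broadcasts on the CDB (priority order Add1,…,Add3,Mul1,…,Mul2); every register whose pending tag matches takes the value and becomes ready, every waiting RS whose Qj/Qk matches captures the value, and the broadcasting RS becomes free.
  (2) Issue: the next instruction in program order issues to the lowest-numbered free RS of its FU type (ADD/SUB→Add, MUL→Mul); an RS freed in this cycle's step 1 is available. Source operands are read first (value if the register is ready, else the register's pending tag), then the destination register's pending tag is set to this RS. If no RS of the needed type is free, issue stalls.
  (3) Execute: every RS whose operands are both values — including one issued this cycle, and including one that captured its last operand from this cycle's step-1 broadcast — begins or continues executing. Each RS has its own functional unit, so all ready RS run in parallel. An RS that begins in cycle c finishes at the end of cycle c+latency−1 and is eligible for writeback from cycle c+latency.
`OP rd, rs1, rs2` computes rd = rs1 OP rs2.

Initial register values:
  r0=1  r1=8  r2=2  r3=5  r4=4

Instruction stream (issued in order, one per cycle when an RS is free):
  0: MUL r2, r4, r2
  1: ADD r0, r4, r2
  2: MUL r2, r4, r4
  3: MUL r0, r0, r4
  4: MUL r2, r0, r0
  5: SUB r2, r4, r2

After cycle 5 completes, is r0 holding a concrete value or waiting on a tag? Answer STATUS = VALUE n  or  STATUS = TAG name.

STATUS = TAG Mul1

cycle 1: issue MUL r2<-Mul1 // r0:1,r1:8,r2:Mul1,r3:5,r4:4
cycle 2: issue ADD r0<-Add1 // r0:Add1,r1:8,r2:Mul1,r3:5,r4:4
cycle 3: issue MUL r2<-Mul2 // r0:Add1,r1:8,r2:Mul2,r3:5,r4:4
cycle 4: stall // r0:Add1,r1:8,r2:Mul2,r3:5,r4:4
cycle 5: CDB Mul1=8; issue MUL r0<-Mul1 // r0:Mul1,r1:8,r2:Mul2,r3:5,r4:4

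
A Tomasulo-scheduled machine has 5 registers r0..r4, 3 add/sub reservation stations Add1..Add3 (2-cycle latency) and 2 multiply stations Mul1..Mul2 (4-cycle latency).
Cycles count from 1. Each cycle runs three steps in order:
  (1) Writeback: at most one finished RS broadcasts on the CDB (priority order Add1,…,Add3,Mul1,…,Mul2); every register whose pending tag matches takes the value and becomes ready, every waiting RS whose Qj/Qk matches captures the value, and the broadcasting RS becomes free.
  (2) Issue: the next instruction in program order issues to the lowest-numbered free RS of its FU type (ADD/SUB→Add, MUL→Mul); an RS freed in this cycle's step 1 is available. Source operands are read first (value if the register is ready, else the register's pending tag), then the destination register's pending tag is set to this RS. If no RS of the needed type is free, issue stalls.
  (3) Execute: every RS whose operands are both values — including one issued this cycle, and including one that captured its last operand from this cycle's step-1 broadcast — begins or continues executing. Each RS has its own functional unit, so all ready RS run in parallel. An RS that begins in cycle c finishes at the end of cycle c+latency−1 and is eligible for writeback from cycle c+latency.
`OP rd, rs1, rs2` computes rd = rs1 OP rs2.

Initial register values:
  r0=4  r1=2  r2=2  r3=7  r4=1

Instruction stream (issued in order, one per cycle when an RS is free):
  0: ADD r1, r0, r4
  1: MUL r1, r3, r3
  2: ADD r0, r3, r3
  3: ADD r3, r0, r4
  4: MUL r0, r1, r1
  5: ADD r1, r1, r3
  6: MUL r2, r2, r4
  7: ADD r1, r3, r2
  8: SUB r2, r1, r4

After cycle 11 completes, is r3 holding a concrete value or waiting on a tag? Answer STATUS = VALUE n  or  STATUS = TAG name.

  c1: issue ADD r1<-Add1  regs: r0:4,r1:Add1,r2:2,r3:7,r4:1
  c2: issue MUL r1<-Mul1  regs: r0:4,r1:Mul1,r2:2,r3:7,r4:1
  c3: CDB Add1=5; issue ADD r0<-Add1  regs: r0:Add1,r1:Mul1,r2:2,r3:7,r4:1
  c4: issue ADD r3<-Add2  regs: r0:Add1,r1:Mul1,r2:2,r3:Add2,r4:1
  c5: CDB Add1=14; issue MUL r0<-Mul2  regs: r0:Mul2,r1:Mul1,r2:2,r3:Add2,r4:1
  c6: CDB Mul1=49; issue ADD r1<-Add1  regs: r0:Mul2,r1:Add1,r2:2,r3:Add2,r4:1
  c7: CDB Add2=15; issue MUL r2<-Mul1  regs: r0:Mul2,r1:Add1,r2:Mul1,r3:15,r4:1
  c8: issue ADD r1<-Add2  regs: r0:Mul2,r1:Add2,r2:Mul1,r3:15,r4:1
  c9: CDB Add1=64; issue SUB r2<-Add1  regs: r0:Mul2,r1:Add2,r2:Add1,r3:15,r4:1
  c10: CDB Mul2=2401  regs: r0:2401,r1:Add2,r2:Add1,r3:15,r4:1
  c11: CDB Mul1=2  regs: r0:2401,r1:Add2,r2:Add1,r3:15,r4:1

STATUS = VALUE 15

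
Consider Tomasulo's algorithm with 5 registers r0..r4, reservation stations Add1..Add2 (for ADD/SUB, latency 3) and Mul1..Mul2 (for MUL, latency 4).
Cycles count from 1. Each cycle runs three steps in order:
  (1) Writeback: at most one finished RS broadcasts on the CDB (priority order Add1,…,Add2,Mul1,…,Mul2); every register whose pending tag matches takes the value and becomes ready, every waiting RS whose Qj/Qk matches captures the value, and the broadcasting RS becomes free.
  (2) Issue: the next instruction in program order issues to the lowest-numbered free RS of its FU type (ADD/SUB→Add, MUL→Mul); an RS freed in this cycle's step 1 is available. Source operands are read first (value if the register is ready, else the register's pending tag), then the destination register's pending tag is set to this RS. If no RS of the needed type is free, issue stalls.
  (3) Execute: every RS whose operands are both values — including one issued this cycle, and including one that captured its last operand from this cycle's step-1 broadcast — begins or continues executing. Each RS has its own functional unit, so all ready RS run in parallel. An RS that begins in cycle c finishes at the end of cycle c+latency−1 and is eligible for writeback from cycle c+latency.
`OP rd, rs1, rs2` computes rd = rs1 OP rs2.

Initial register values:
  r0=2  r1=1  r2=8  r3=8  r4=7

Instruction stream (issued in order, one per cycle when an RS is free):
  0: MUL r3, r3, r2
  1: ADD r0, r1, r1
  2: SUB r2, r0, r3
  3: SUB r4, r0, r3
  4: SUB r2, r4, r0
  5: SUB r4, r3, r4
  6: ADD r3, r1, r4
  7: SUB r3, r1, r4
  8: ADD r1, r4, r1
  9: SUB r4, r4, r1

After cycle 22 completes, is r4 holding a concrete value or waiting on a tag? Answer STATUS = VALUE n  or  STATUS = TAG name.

STATUS = VALUE -1

c1: issue MUL r3<-Mul1 | r0:2,r1:1,r2:8,r3:Mul1,r4:7
c2: issue ADD r0<-Add1 | r0:Add1,r1:1,r2:8,r3:Mul1,r4:7
c3: issue SUB r2<-Add2 | r0:Add1,r1:1,r2:Add2,r3:Mul1,r4:7
c4: stall | r0:Add1,r1:1,r2:Add2,r3:Mul1,r4:7
c5: CDB Add1=2; issue SUB r4<-Add1 | r0:2,r1:1,r2:Add2,r3:Mul1,r4:Add1
c6: CDB Mul1=64; stall | r0:2,r1:1,r2:Add2,r3:64,r4:Add1
c7: stall | r0:2,r1:1,r2:Add2,r3:64,r4:Add1
c8: stall | r0:2,r1:1,r2:Add2,r3:64,r4:Add1
c9: CDB Add1=-62; issue SUB r2<-Add1 | r0:2,r1:1,r2:Add1,r3:64,r4:-62
c10: CDB Add2=-62; issue SUB r4<-Add2 | r0:2,r1:1,r2:Add1,r3:64,r4:Add2
c11: stall | r0:2,r1:1,r2:Add1,r3:64,r4:Add2
c12: CDB Add1=-64; issue ADD r3<-Add1 | r0:2,r1:1,r2:-64,r3:Add1,r4:Add2
c13: CDB Add2=126; issue SUB r3<-Add2 | r0:2,r1:1,r2:-64,r3:Add2,r4:126
c14: stall | r0:2,r1:1,r2:-64,r3:Add2,r4:126
c15: stall | r0:2,r1:1,r2:-64,r3:Add2,r4:126
c16: CDB Add1=127; issue ADD r1<-Add1 | r0:2,r1:Add1,r2:-64,r3:Add2,r4:126
c17: CDB Add2=-125; issue SUB r4<-Add2 | r0:2,r1:Add1,r2:-64,r3:-125,r4:Add2
c18: - | r0:2,r1:Add1,r2:-64,r3:-125,r4:Add2
c19: CDB Add1=127 | r0:2,r1:127,r2:-64,r3:-125,r4:Add2
c20: - | r0:2,r1:127,r2:-64,r3:-125,r4:Add2
c21: - | r0:2,r1:127,r2:-64,r3:-125,r4:Add2
c22: CDB Add2=-1 | r0:2,r1:127,r2:-64,r3:-125,r4:-1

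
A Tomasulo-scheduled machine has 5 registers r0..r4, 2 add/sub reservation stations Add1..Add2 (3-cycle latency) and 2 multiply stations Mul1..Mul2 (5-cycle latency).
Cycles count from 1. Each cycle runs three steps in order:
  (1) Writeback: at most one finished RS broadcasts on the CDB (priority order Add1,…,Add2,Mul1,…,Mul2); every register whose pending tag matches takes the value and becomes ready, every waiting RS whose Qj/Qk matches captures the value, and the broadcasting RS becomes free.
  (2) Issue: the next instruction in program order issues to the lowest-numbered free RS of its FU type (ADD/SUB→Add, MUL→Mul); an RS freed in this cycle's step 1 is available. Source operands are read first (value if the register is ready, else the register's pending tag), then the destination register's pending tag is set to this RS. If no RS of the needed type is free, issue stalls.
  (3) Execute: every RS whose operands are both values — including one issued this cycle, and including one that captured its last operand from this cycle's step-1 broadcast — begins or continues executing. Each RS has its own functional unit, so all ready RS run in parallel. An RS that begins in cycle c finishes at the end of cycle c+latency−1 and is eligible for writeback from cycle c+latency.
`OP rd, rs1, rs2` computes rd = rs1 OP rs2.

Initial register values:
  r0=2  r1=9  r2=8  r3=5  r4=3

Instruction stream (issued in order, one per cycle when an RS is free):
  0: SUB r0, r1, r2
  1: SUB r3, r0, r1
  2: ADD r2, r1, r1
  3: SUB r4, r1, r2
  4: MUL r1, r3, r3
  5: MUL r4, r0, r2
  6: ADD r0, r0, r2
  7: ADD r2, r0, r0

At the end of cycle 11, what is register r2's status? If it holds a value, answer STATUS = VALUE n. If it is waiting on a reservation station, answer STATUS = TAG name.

STATUS = TAG Add2

  c1: issue SUB r0<-Add1  regs: r0:Add1,r1:9,r2:8,r3:5,r4:3
  c2: issue SUB r3<-Add2  regs: r0:Add1,r1:9,r2:8,r3:Add2,r4:3
  c3: stall  regs: r0:Add1,r1:9,r2:8,r3:Add2,r4:3
  c4: CDB Add1=1; issue ADD r2<-Add1  regs: r0:1,r1:9,r2:Add1,r3:Add2,r4:3
  c5: stall  regs: r0:1,r1:9,r2:Add1,r3:Add2,r4:3
  c6: stall  regs: r0:1,r1:9,r2:Add1,r3:Add2,r4:3
  c7: CDB Add1=18; issue SUB r4<-Add1  regs: r0:1,r1:9,r2:18,r3:Add2,r4:Add1
  c8: CDB Add2=-8; issue MUL r1<-Mul1  regs: r0:1,r1:Mul1,r2:18,r3:-8,r4:Add1
  c9: issue MUL r4<-Mul2  regs: r0:1,r1:Mul1,r2:18,r3:-8,r4:Mul2
  c10: CDB Add1=-9; issue ADD r0<-Add1  regs: r0:Add1,r1:Mul1,r2:18,r3:-8,r4:Mul2
  c11: issue ADD r2<-Add2  regs: r0:Add1,r1:Mul1,r2:Add2,r3:-8,r4:Mul2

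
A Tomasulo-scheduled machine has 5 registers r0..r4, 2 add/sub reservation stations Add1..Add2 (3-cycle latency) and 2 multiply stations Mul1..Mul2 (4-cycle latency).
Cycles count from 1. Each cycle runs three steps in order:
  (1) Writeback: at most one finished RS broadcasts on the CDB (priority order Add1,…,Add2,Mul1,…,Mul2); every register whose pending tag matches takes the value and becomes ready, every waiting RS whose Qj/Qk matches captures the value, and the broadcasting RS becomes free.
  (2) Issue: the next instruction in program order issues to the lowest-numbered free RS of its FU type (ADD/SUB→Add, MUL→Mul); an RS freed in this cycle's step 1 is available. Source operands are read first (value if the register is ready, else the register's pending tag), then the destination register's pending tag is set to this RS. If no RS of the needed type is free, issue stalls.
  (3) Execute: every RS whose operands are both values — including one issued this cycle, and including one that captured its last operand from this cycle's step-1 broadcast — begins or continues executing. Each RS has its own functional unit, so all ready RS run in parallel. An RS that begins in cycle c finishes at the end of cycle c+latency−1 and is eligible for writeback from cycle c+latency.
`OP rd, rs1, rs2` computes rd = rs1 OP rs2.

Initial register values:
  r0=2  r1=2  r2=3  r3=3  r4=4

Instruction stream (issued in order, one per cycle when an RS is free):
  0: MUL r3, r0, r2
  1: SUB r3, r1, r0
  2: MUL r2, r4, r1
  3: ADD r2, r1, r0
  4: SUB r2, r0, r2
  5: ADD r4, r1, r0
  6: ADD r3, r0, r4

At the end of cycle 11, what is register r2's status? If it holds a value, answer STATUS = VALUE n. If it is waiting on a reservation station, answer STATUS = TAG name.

cycle 1: issue MUL r3<-Mul1 // r0:2,r1:2,r2:3,r3:Mul1,r4:4
cycle 2: issue SUB r3<-Add1 // r0:2,r1:2,r2:3,r3:Add1,r4:4
cycle 3: issue MUL r2<-Mul2 // r0:2,r1:2,r2:Mul2,r3:Add1,r4:4
cycle 4: issue ADD r2<-Add2 // r0:2,r1:2,r2:Add2,r3:Add1,r4:4
cycle 5: CDB Add1=0; issue SUB r2<-Add1 // r0:2,r1:2,r2:Add1,r3:0,r4:4
cycle 6: CDB Mul1=6; stall // r0:2,r1:2,r2:Add1,r3:0,r4:4
cycle 7: CDB Add2=4; issue ADD r4<-Add2 // r0:2,r1:2,r2:Add1,r3:0,r4:Add2
cycle 8: CDB Mul2=8; stall // r0:2,r1:2,r2:Add1,r3:0,r4:Add2
cycle 9: stall // r0:2,r1:2,r2:Add1,r3:0,r4:Add2
cycle 10: CDB Add1=-2; issue ADD r3<-Add1 // r0:2,r1:2,r2:-2,r3:Add1,r4:Add2
cycle 11: CDB Add2=4 // r0:2,r1:2,r2:-2,r3:Add1,r4:4

STATUS = VALUE -2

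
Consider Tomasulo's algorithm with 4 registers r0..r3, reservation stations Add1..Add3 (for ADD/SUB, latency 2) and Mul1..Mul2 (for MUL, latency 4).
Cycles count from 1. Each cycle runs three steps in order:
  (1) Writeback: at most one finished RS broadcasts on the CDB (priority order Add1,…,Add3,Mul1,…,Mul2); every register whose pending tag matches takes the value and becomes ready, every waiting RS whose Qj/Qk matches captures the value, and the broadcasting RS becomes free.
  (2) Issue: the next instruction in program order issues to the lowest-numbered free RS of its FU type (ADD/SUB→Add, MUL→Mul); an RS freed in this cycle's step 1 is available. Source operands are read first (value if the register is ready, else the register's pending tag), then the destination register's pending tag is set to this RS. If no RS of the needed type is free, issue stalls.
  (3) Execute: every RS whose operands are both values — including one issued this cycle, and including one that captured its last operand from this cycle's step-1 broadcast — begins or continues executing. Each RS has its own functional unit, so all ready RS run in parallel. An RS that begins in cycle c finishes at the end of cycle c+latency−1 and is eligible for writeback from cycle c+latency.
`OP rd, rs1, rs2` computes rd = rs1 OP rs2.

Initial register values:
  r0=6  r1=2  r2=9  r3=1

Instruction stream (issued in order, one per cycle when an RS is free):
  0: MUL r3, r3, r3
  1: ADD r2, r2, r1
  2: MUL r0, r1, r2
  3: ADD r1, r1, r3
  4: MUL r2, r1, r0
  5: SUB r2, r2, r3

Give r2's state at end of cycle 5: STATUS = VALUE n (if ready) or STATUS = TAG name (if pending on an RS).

STATUS = TAG Mul1

  c1: issue MUL r3<-Mul1  regs: r0:6,r1:2,r2:9,r3:Mul1
  c2: issue ADD r2<-Add1  regs: r0:6,r1:2,r2:Add1,r3:Mul1
  c3: issue MUL r0<-Mul2  regs: r0:Mul2,r1:2,r2:Add1,r3:Mul1
  c4: CDB Add1=11; issue ADD r1<-Add1  regs: r0:Mul2,r1:Add1,r2:11,r3:Mul1
  c5: CDB Mul1=1; issue MUL r2<-Mul1  regs: r0:Mul2,r1:Add1,r2:Mul1,r3:1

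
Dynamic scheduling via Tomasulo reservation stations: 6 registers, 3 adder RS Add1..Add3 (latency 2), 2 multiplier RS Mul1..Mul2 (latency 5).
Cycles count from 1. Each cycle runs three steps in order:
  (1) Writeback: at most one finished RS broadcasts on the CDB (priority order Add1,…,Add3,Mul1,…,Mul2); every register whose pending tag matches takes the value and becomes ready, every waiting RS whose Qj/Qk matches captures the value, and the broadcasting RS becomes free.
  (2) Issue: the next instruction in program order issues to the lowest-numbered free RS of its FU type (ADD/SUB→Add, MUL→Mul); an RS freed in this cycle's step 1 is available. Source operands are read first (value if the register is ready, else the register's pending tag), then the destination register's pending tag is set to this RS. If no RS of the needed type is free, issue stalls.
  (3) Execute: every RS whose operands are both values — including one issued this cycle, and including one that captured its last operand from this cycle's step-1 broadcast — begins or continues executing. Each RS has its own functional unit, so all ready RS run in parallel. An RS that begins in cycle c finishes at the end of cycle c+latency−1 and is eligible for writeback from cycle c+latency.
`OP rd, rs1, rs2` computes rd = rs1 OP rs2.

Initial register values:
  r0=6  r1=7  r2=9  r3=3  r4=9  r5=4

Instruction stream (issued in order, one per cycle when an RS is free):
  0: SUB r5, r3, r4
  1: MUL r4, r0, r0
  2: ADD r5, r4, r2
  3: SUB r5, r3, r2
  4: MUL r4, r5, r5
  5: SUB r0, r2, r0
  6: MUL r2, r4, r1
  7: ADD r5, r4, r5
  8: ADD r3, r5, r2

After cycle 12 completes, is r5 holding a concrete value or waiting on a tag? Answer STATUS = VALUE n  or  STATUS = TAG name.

STATUS = TAG Add2

cycle 1: issue SUB r5<-Add1 // r0:6,r1:7,r2:9,r3:3,r4:9,r5:Add1
cycle 2: issue MUL r4<-Mul1 // r0:6,r1:7,r2:9,r3:3,r4:Mul1,r5:Add1
cycle 3: CDB Add1=-6; issue ADD r5<-Add1 // r0:6,r1:7,r2:9,r3:3,r4:Mul1,r5:Add1
cycle 4: issue SUB r5<-Add2 // r0:6,r1:7,r2:9,r3:3,r4:Mul1,r5:Add2
cycle 5: issue MUL r4<-Mul2 // r0:6,r1:7,r2:9,r3:3,r4:Mul2,r5:Add2
cycle 6: CDB Add2=-6; issue SUB r0<-Add2 // r0:Add2,r1:7,r2:9,r3:3,r4:Mul2,r5:-6
cycle 7: CDB Mul1=36; issue MUL r2<-Mul1 // r0:Add2,r1:7,r2:Mul1,r3:3,r4:Mul2,r5:-6
cycle 8: CDB Add2=3; issue ADD r5<-Add2 // r0:3,r1:7,r2:Mul1,r3:3,r4:Mul2,r5:Add2
cycle 9: CDB Add1=45; issue ADD r3<-Add1 // r0:3,r1:7,r2:Mul1,r3:Add1,r4:Mul2,r5:Add2
cycle 10: - // r0:3,r1:7,r2:Mul1,r3:Add1,r4:Mul2,r5:Add2
cycle 11: CDB Mul2=36 // r0:3,r1:7,r2:Mul1,r3:Add1,r4:36,r5:Add2
cycle 12: - // r0:3,r1:7,r2:Mul1,r3:Add1,r4:36,r5:Add2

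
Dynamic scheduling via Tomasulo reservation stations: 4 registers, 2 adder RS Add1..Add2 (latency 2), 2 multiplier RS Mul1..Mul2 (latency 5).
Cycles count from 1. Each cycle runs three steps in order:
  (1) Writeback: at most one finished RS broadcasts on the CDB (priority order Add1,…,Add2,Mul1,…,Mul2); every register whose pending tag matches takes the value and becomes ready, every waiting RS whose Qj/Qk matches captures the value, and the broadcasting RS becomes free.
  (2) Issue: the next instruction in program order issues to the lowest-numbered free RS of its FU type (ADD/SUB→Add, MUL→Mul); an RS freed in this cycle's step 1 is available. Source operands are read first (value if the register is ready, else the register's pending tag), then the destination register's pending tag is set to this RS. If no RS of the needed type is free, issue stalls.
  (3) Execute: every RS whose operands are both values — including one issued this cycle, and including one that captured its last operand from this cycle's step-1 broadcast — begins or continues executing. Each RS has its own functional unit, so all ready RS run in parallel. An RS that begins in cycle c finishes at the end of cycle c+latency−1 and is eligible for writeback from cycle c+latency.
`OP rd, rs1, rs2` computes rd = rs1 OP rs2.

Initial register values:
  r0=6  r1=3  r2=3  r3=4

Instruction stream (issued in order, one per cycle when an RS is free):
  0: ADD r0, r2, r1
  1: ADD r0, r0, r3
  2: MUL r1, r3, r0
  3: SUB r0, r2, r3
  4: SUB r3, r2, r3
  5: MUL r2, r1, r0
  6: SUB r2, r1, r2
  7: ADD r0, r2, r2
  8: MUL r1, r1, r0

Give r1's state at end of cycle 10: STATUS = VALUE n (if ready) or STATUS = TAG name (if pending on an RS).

c1: issue ADD r0<-Add1 | r0:Add1,r1:3,r2:3,r3:4
c2: issue ADD r0<-Add2 | r0:Add2,r1:3,r2:3,r3:4
c3: CDB Add1=6; issue MUL r1<-Mul1 | r0:Add2,r1:Mul1,r2:3,r3:4
c4: issue SUB r0<-Add1 | r0:Add1,r1:Mul1,r2:3,r3:4
c5: CDB Add2=10; issue SUB r3<-Add2 | r0:Add1,r1:Mul1,r2:3,r3:Add2
c6: CDB Add1=-1; issue MUL r2<-Mul2 | r0:-1,r1:Mul1,r2:Mul2,r3:Add2
c7: CDB Add2=-1; issue SUB r2<-Add1 | r0:-1,r1:Mul1,r2:Add1,r3:-1
c8: issue ADD r0<-Add2 | r0:Add2,r1:Mul1,r2:Add1,r3:-1
c9: stall | r0:Add2,r1:Mul1,r2:Add1,r3:-1
c10: CDB Mul1=40; issue MUL r1<-Mul1 | r0:Add2,r1:Mul1,r2:Add1,r3:-1

STATUS = TAG Mul1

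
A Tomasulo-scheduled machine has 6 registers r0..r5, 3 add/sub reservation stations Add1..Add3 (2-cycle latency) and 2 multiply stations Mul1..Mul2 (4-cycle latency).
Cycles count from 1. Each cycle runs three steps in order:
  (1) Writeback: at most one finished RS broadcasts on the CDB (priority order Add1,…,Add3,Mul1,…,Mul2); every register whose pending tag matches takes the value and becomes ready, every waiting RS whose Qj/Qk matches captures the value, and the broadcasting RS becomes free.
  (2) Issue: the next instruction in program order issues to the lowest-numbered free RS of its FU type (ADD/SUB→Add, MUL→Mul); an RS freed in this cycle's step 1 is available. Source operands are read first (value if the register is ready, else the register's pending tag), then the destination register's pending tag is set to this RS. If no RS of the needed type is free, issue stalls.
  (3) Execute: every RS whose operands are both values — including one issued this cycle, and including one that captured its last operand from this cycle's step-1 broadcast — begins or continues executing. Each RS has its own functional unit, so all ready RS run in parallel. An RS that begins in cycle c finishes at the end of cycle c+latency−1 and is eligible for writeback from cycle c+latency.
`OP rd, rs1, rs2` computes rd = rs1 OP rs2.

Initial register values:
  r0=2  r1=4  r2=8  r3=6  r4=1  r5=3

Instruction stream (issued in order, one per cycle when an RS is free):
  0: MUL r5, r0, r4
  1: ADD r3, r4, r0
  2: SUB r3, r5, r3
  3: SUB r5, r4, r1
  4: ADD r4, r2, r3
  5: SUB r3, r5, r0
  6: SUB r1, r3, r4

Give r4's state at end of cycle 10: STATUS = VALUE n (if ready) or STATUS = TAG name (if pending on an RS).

STATUS = VALUE 7

c1: issue MUL r5<-Mul1 | r0:2,r1:4,r2:8,r3:6,r4:1,r5:Mul1
c2: issue ADD r3<-Add1 | r0:2,r1:4,r2:8,r3:Add1,r4:1,r5:Mul1
c3: issue SUB r3<-Add2 | r0:2,r1:4,r2:8,r3:Add2,r4:1,r5:Mul1
c4: CDB Add1=3; issue SUB r5<-Add1 | r0:2,r1:4,r2:8,r3:Add2,r4:1,r5:Add1
c5: CDB Mul1=2; issue ADD r4<-Add3 | r0:2,r1:4,r2:8,r3:Add2,r4:Add3,r5:Add1
c6: CDB Add1=-3; issue SUB r3<-Add1 | r0:2,r1:4,r2:8,r3:Add1,r4:Add3,r5:-3
c7: CDB Add2=-1; issue SUB r1<-Add2 | r0:2,r1:Add2,r2:8,r3:Add1,r4:Add3,r5:-3
c8: CDB Add1=-5 | r0:2,r1:Add2,r2:8,r3:-5,r4:Add3,r5:-3
c9: CDB Add3=7 | r0:2,r1:Add2,r2:8,r3:-5,r4:7,r5:-3
c10: - | r0:2,r1:Add2,r2:8,r3:-5,r4:7,r5:-3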